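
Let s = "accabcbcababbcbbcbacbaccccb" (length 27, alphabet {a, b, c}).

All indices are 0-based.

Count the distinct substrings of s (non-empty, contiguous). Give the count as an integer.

326

rank | idx | suffix
   0 |   8 | ababbcbbcbacbaccccb
   1 |  10 | abbcbbcbacbaccccb
   2 |   3 | abcbcababbcbbcbacbaccccb
   3 |  18 | acbaccccb
   4 |   0 | accabcbcababbcbbcbacbaccccb
   5 |  21 | accccb
   6 |  26 | b
   7 |   9 | babbcbbcbacbaccccb
   8 |  17 | bacbaccccb
   9 |  20 | baccccb
  10 |  14 | bbcbacbaccccb
  11 |  11 | bbcbbcbacbaccccb
  12 |   6 | bcababbcbbcbacbaccccb
  13 |  15 | bcbacbaccccb
  14 |  12 | bcbbcbacbaccccb
  15 |   4 | bcbcababbcbbcbacbaccccb
  16 |   7 | cababbcbbcbacbaccccb
  17 |   2 | cabcbcababbcbbcbacbaccccb
  18 |  25 | cb
  19 |  16 | cbacbaccccb
  20 |  19 | cbaccccb
  21 |  13 | cbbcbacbaccccb
  22 |   5 | cbcababbcbbcbacbaccccb
  23 |   1 | ccabcbcababbcbbcbacbaccccb
  24 |  24 | ccb
  25 |  23 | cccb
  26 |  22 | ccccb

SA = [8, 10, 3, 18, 0, 21, 26, 9, 17, 20, 14, 11, 6, 15, 12, 4, 7, 2, 25, 16, 19, 13, 5, 1, 24, 23, 22]
i: (SA[i-1],SA[i]) lcp shared
  1: (8,10) 2 'ab'
  2: (10,3) 2 'ab'
  3: (3,18) 1 'a'
  4: (18,0) 2 'ac'
  5: (0,21) 3 'acc'
  6: (21,26) 0 ''
  7: (26,9) 1 'b'
  8: (9,17) 2 'ba'
  9: (17,20) 3 'bac'
  10: (20,14) 1 'b'
  11: (14,11) 4 'bbcb'
  12: (11,6) 1 'b'
  13: (6,15) 2 'bc'
  14: (15,12) 3 'bcb'
  15: (12,4) 3 'bcb'
  16: (4,7) 0 ''
  17: (7,2) 3 'cab'
  18: (2,25) 1 'c'
  19: (25,16) 2 'cb'
  20: (16,19) 4 'cbac'
  21: (19,13) 2 'cb'
  22: (13,5) 2 'cb'
  23: (5,1) 1 'c'
  24: (1,24) 2 'cc'
  25: (24,23) 2 'cc'
  26: (23,22) 3 'ccc'

n(n+1)/2 = 27·28/2 = 378
Σ LCP = 0 + 2 + 2 + 1 + 2 + 3 + 0 + 1 + 2 + 3 + 1 + 4 + 1 + 2 + 3 + 3 + 0 + 3 + 1 + 2 + 4 + 2 + 2 + 1 + 2 + 2 + 3 = 52
distinct = 378 − 52 = 326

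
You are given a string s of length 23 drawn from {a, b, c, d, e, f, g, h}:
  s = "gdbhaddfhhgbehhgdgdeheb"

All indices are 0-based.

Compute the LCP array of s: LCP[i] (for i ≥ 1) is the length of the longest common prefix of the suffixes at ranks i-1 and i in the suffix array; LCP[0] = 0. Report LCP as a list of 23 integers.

[0, 0, 1, 1, 0, 1, 1, 1, 1, 0, 1, 2, 0, 0, 1, 2, 2, 0, 1, 1, 2, 1, 3]

rank | idx | suffix
   0 |   4 | addfhhgbehhgdgdeheb
   1 |  22 | b
   2 |  11 | behhgdgdeheb
   3 |   2 | bhaddfhhgbehhgdgdeheb
   4 |   1 | dbhaddfhhgbehhgdgdeheb
   5 |   5 | ddfhhgbehhgdgdeheb
   6 |  18 | deheb
   7 |   6 | dfhhgbehhgdgdeheb
   8 |  16 | dgdeheb
   9 |  21 | eb
  10 |  19 | eheb
  11 |  12 | ehhgdgdeheb
  12 |   7 | fhhgbehhgdgdeheb
  13 |  10 | gbehhgdgdeheb
  14 |   0 | gdbhaddfhhgbehhgdgdeheb
  15 |  17 | gdeheb
  16 |  15 | gdgdeheb
  17 |   3 | haddfhhgbehhgdgdeheb
  18 |  20 | heb
  19 |   9 | hgbehhgdgdeheb
  20 |  14 | hgdgdeheb
  21 |   8 | hhgbehhgdgdeheb
  22 |  13 | hhgdgdeheb

SA = [4, 22, 11, 2, 1, 5, 18, 6, 16, 21, 19, 12, 7, 10, 0, 17, 15, 3, 20, 9, 14, 8, 13]
rank  pair      lcp
   1  s[4:],s[22:]  0  ''
   2  s[22:],s[11:]  1  'b'
   3  s[11:],s[2:]  1  'b'
   4  s[2:],s[1:]  0  ''
   5  s[1:],s[5:]  1  'd'
   6  s[5:],s[18:]  1  'd'
   7  s[18:],s[6:]  1  'd'
   8  s[6:],s[16:]  1  'd'
   9  s[16:],s[21:]  0  ''
  10  s[21:],s[19:]  1  'e'
  11  s[19:],s[12:]  2  'eh'
  12  s[12:],s[7:]  0  ''
  13  s[7:],s[10:]  0  ''
  14  s[10:],s[0:]  1  'g'
  15  s[0:],s[17:]  2  'gd'
  16  s[17:],s[15:]  2  'gd'
  17  s[15:],s[3:]  0  ''
  18  s[3:],s[20:]  1  'h'
  19  s[20:],s[9:]  1  'h'
  20  s[9:],s[14:]  2  'hg'
  21  s[14:],s[8:]  1  'h'
  22  s[8:],s[13:]  3  'hhg'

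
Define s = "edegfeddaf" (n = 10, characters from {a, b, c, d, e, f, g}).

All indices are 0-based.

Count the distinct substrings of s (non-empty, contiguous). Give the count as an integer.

49

rank | idx | suffix
   0 |   8 | af
   1 |   7 | daf
   2 |   6 | ddaf
   3 |   1 | degfeddaf
   4 |   5 | eddaf
   5 |   0 | edegfeddaf
   6 |   2 | egfeddaf
   7 |   9 | f
   8 |   4 | feddaf
   9 |   3 | gfeddaf

SA = [8, 7, 6, 1, 5, 0, 2, 9, 4, 3]
rank  pair      lcp
   1  s[8:],s[7:]  0  ''
   2  s[7:],s[6:]  1  'd'
   3  s[6:],s[1:]  1  'd'
   4  s[1:],s[5:]  0  ''
   5  s[5:],s[0:]  2  'ed'
   6  s[0:],s[2:]  1  'e'
   7  s[2:],s[9:]  0  ''
   8  s[9:],s[4:]  1  'f'
   9  s[4:],s[3:]  0  ''

n(n+1)/2 = 10·11/2 = 55
Σ LCP = 0 + 0 + 1 + 1 + 0 + 2 + 1 + 0 + 1 + 0 = 6
distinct = 55 − 6 = 49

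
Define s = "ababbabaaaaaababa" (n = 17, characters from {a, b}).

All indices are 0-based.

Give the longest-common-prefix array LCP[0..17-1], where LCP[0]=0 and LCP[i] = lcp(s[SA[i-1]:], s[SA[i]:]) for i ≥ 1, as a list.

[0, 1, 5, 4, 3, 2, 1, 3, 3, 4, 2, 0, 2, 2, 4, 3, 1]

rank | idx | suffix
   0 |  16 | a
   1 |   7 | aaaaaababa
   2 |   8 | aaaaababa
   3 |   9 | aaaababa
   4 |  10 | aaababa
   5 |  11 | aababa
   6 |  14 | aba
   7 |   5 | abaaaaaababa
   8 |  12 | ababa
   9 |   0 | ababbabaaaaaababa
  10 |   2 | abbabaaaaaababa
  11 |  15 | ba
  12 |   6 | baaaaaababa
  13 |  13 | baba
  14 |   4 | babaaaaaababa
  15 |   1 | babbabaaaaaababa
  16 |   3 | bbabaaaaaababa

SA = [16, 7, 8, 9, 10, 11, 14, 5, 12, 0, 2, 15, 6, 13, 4, 1, 3]
[i] adj suffixes → lcp
  [1] 16/7 → 1 ('a')
  [2] 7/8 → 5 ('aaaaa')
  [3] 8/9 → 4 ('aaaa')
  [4] 9/10 → 3 ('aaa')
  [5] 10/11 → 2 ('aa')
  [6] 11/14 → 1 ('a')
  [7] 14/5 → 3 ('aba')
  [8] 5/12 → 3 ('aba')
  [9] 12/0 → 4 ('abab')
  [10] 0/2 → 2 ('ab')
  [11] 2/15 → 0 ('')
  [12] 15/6 → 2 ('ba')
  [13] 6/13 → 2 ('ba')
  [14] 13/4 → 4 ('baba')
  [15] 4/1 → 3 ('bab')
  [16] 1/3 → 1 ('b')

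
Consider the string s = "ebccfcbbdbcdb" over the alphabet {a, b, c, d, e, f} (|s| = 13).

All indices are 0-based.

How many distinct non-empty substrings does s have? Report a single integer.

rank→(start, suffix):
  0 → (12, 'b')
  1 → (6, 'bbdbcdb')
  2 → (1, 'bccfcbbdbcdb')
  3 → (9, 'bcdb')
  4 → (7, 'bdbcdb')
  5 → (5, 'cbbdbcdb')
  6 → (2, 'ccfcbbdbcdb')
  7 → (10, 'cdb')
  8 → (3, 'cfcbbdbcdb')
  9 → (11, 'db')
  10 → (8, 'dbcdb')
  11 → (0, 'ebccfcbbdbcdb')
  12 → (4, 'fcbbdbcdb')

SA = [12, 6, 1, 9, 7, 5, 2, 10, 3, 11, 8, 0, 4]
[i] adj suffixes → lcp
  [1] 12/6 → 1 ('b')
  [2] 6/1 → 1 ('b')
  [3] 1/9 → 2 ('bc')
  [4] 9/7 → 1 ('b')
  [5] 7/5 → 0 ('')
  [6] 5/2 → 1 ('c')
  [7] 2/10 → 1 ('c')
  [8] 10/3 → 1 ('c')
  [9] 3/11 → 0 ('')
  [10] 11/8 → 2 ('db')
  [11] 8/0 → 0 ('')
  [12] 0/4 → 0 ('')

n(n+1)/2 = 13·14/2 = 91
Σ LCP = 0 + 1 + 1 + 2 + 1 + 0 + 1 + 1 + 1 + 0 + 2 + 0 + 0 = 10
distinct = 91 − 10 = 81

81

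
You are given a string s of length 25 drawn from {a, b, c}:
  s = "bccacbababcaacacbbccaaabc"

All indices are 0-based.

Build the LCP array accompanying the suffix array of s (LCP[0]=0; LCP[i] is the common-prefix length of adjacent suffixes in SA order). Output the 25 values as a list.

rank | idx | suffix
   0 |  20 | aaabc
   1 |  21 | aabc
   2 |  11 | aacacbbccaaabc
   3 |   6 | ababcaacacbbccaaabc
   4 |  22 | abc
   5 |   8 | abcaacacbbccaaabc
   6 |  12 | acacbbccaaabc
   7 |   3 | acbababcaacacbbccaaabc
   8 |  14 | acbbccaaabc
   9 |   5 | bababcaacacbbccaaabc
  10 |   7 | babcaacacbbccaaabc
  11 |  16 | bbccaaabc
  12 |  23 | bc
  13 |   9 | bcaacacbbccaaabc
  14 |  17 | bccaaabc
  15 |   0 | bccacbababcaacacbbccaaabc
  16 |  24 | c
  17 |  19 | caaabc
  18 |  10 | caacacbbccaaabc
  19 |   2 | cacbababcaacacbbccaaabc
  20 |  13 | cacbbccaaabc
  21 |   4 | cbababcaacacbbccaaabc
  22 |  15 | cbbccaaabc
  23 |  18 | ccaaabc
  24 |   1 | ccacbababcaacacbbccaaabc

SA = [20, 21, 11, 6, 22, 8, 12, 3, 14, 5, 7, 16, 23, 9, 17, 0, 24, 19, 10, 2, 13, 4, 15, 18, 1]
[i] adj suffixes → lcp
  [1] 20/21 → 2 ('aa')
  [2] 21/11 → 2 ('aa')
  [3] 11/6 → 1 ('a')
  [4] 6/22 → 2 ('ab')
  [5] 22/8 → 3 ('abc')
  [6] 8/12 → 1 ('a')
  [7] 12/3 → 2 ('ac')
  [8] 3/14 → 3 ('acb')
  [9] 14/5 → 0 ('')
  [10] 5/7 → 3 ('bab')
  [11] 7/16 → 1 ('b')
  [12] 16/23 → 1 ('b')
  [13] 23/9 → 2 ('bc')
  [14] 9/17 → 2 ('bc')
  [15] 17/0 → 4 ('bcca')
  [16] 0/24 → 0 ('')
  [17] 24/19 → 1 ('c')
  [18] 19/10 → 3 ('caa')
  [19] 10/2 → 2 ('ca')
  [20] 2/13 → 4 ('cacb')
  [21] 13/4 → 1 ('c')
  [22] 4/15 → 2 ('cb')
  [23] 15/18 → 1 ('c')
  [24] 18/1 → 3 ('cca')

[0, 2, 2, 1, 2, 3, 1, 2, 3, 0, 3, 1, 1, 2, 2, 4, 0, 1, 3, 2, 4, 1, 2, 1, 3]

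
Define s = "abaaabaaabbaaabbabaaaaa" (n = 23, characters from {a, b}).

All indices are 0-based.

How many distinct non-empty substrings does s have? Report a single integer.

203

rank | idx | suffix
   0 |  22 | a
   1 |  21 | aa
   2 |  20 | aaa
   3 |  19 | aaaa
   4 |  18 | aaaaa
   5 |   2 | aaabaaabbaaabbabaaaaa
   6 |   6 | aaabbaaabbabaaaaa
   7 |  11 | aaabbabaaaaa
   8 |   3 | aabaaabbaaabbabaaaaa
   9 |   7 | aabbaaabbabaaaaa
  10 |  12 | aabbabaaaaa
  11 |  16 | abaaaaa
  12 |   0 | abaaabaaabbaaabbabaaaaa
  13 |   4 | abaaabbaaabbabaaaaa
  14 |   8 | abbaaabbabaaaaa
  15 |  13 | abbabaaaaa
  16 |  17 | baaaaa
  17 |   1 | baaabaaabbaaabbabaaaaa
  18 |   5 | baaabbaaabbabaaaaa
  19 |  10 | baaabbabaaaaa
  20 |  15 | babaaaaa
  21 |   9 | bbaaabbabaaaaa
  22 |  14 | bbabaaaaa

SA = [22, 21, 20, 19, 18, 2, 6, 11, 3, 7, 12, 16, 0, 4, 8, 13, 17, 1, 5, 10, 15, 9, 14]
[i] adj suffixes → lcp
  [1] 22/21 → 1 ('a')
  [2] 21/20 → 2 ('aa')
  [3] 20/19 → 3 ('aaa')
  [4] 19/18 → 4 ('aaaa')
  [5] 18/2 → 3 ('aaa')
  [6] 2/6 → 4 ('aaab')
  [7] 6/11 → 6 ('aaabba')
  [8] 11/3 → 2 ('aa')
  [9] 3/7 → 3 ('aab')
  [10] 7/12 → 5 ('aabba')
  [11] 12/16 → 1 ('a')
  [12] 16/0 → 5 ('abaaa')
  [13] 0/4 → 6 ('abaaab')
  [14] 4/8 → 2 ('ab')
  [15] 8/13 → 4 ('abba')
  [16] 13/17 → 0 ('')
  [17] 17/1 → 4 ('baaa')
  [18] 1/5 → 5 ('baaab')
  [19] 5/10 → 7 ('baaabba')
  [20] 10/15 → 2 ('ba')
  [21] 15/9 → 1 ('b')
  [22] 9/14 → 3 ('bba')

n(n+1)/2 = 23·24/2 = 276
Σ LCP = 0 + 1 + 2 + 3 + 4 + 3 + 4 + 6 + 2 + 3 + 5 + 1 + 5 + 6 + 2 + 4 + 0 + 4 + 5 + 7 + 2 + 1 + 3 = 73
distinct = 276 − 73 = 203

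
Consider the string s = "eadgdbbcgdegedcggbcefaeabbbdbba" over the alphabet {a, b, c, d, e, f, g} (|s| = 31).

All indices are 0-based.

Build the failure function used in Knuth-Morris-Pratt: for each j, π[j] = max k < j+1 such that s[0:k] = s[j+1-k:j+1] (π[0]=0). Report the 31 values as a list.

π[0] = 0
j=1 s[j]='a': π[1]=0 (border '')
j=2 s[j]='d': π[2]=0 (border '')
j=3 s[j]='g': π[3]=0 (border '')
j=4 s[j]='d': π[4]=0 (border '')
j=5 s[j]='b': π[5]=0 (border '')
j=6 s[j]='b': π[6]=0 (border '')
j=7 s[j]='c': π[7]=0 (border '')
j=8 s[j]='g': π[8]=0 (border '')
j=9 s[j]='d': π[9]=0 (border '')
j=10 s[j]='e': π[10]=1 (border 'e')
j=11 s[j]='g': k: 1→0; π[11]=0 (border '')
j=12 s[j]='e': π[12]=1 (border 'e')
j=13 s[j]='d': k: 1→0; π[13]=0 (border '')
j=14 s[j]='c': π[14]=0 (border '')
j=15 s[j]='g': π[15]=0 (border '')
j=16 s[j]='g': π[16]=0 (border '')
j=17 s[j]='b': π[17]=0 (border '')
j=18 s[j]='c': π[18]=0 (border '')
j=19 s[j]='e': π[19]=1 (border 'e')
j=20 s[j]='f': k: 1→0; π[20]=0 (border '')
j=21 s[j]='a': π[21]=0 (border '')
j=22 s[j]='e': π[22]=1 (border 'e')
j=23 s[j]='a': π[23]=2 (border 'ea')
j=24 s[j]='b': k: 2→0; π[24]=0 (border '')
j=25 s[j]='b': π[25]=0 (border '')
j=26 s[j]='b': π[26]=0 (border '')
j=27 s[j]='d': π[27]=0 (border '')
j=28 s[j]='b': π[28]=0 (border '')
j=29 s[j]='b': π[29]=0 (border '')
j=30 s[j]='a': π[30]=0 (border '')

[0, 0, 0, 0, 0, 0, 0, 0, 0, 0, 1, 0, 1, 0, 0, 0, 0, 0, 0, 1, 0, 0, 1, 2, 0, 0, 0, 0, 0, 0, 0]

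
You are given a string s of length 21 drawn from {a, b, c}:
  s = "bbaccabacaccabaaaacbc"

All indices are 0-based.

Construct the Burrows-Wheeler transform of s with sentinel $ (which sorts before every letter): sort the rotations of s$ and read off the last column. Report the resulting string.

cbaaccbacbaab$cbccaaaa

rank  rotation                last
    0  $bbaccabacaccabaaaacbc  c
    1  aaaacbc$bbaccabacaccab  b
    2  aaacbc$bbaccabacaccaba  a
    3  aacbc$bbaccabacaccabaa  a
    4  abaaaacbc$bbaccabacacc  c
    5  abacaccabaaaacbc$bbacc  c
    6  acaccabaaaacbc$bbaccab  b
    7  acbc$bbaccabacaccabaaa  a
    8  accabaaaacbc$bbaccabac  c
    9  accabacaccabaaaacbc$bb  b
   10  baaaacbc$bbaccabacacca  a
   11  bacaccabaaaacbc$bbacca  a
   12  baccabacaccabaaaacbc$b  b
   13  bbaccabacaccabaaaacbc$  $
   14  bc$bbaccabacaccabaaaac  c
   15  c$bbaccabacaccabaaaacb  b
   16  cabaaaacbc$bbaccabacac  c
   17  cabacaccabaaaacbc$bbac  c
   18  caccabaaaacbc$bbaccaba  a
   19  cbc$bbaccabacaccabaaaa  a
   20  ccabaaaacbc$bbaccabaca  a
   21  ccabacaccabaaaacbc$bba  a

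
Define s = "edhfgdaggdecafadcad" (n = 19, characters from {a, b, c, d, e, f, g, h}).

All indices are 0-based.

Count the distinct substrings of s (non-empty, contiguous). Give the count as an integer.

rank→(start, suffix):
  0 → (17, 'ad')
  1 → (14, 'adcad')
  2 → (12, 'afadcad')
  3 → (6, 'aggdecafadcad')
  4 → (16, 'cad')
  5 → (11, 'cafadcad')
  6 → (18, 'd')
  7 → (5, 'daggdecafadcad')
  8 → (15, 'dcad')
  9 → (9, 'decafadcad')
  10 → (1, 'dhfgdaggdecafadcad')
  11 → (10, 'ecafadcad')
  12 → (0, 'edhfgdaggdecafadcad')
  13 → (13, 'fadcad')
  14 → (3, 'fgdaggdecafadcad')
  15 → (4, 'gdaggdecafadcad')
  16 → (8, 'gdecafadcad')
  17 → (7, 'ggdecafadcad')
  18 → (2, 'hfgdaggdecafadcad')

SA = [17, 14, 12, 6, 16, 11, 18, 5, 15, 9, 1, 10, 0, 13, 3, 4, 8, 7, 2]
[i] adj suffixes → lcp
  [1] 17/14 → 2 ('ad')
  [2] 14/12 → 1 ('a')
  [3] 12/6 → 1 ('a')
  [4] 6/16 → 0 ('')
  [5] 16/11 → 2 ('ca')
  [6] 11/18 → 0 ('')
  [7] 18/5 → 1 ('d')
  [8] 5/15 → 1 ('d')
  [9] 15/9 → 1 ('d')
  [10] 9/1 → 1 ('d')
  [11] 1/10 → 0 ('')
  [12] 10/0 → 1 ('e')
  [13] 0/13 → 0 ('')
  [14] 13/3 → 1 ('f')
  [15] 3/4 → 0 ('')
  [16] 4/8 → 2 ('gd')
  [17] 8/7 → 1 ('g')
  [18] 7/2 → 0 ('')

n(n+1)/2 = 19·20/2 = 190
Σ LCP = 0 + 2 + 1 + 1 + 0 + 2 + 0 + 1 + 1 + 1 + 1 + 0 + 1 + 0 + 1 + 0 + 2 + 1 + 0 = 15
distinct = 190 − 15 = 175

175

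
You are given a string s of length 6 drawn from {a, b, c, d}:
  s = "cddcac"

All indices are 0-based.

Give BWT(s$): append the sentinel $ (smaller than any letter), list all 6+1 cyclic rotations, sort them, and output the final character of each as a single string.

rank  rotation last
    0  $cddcac  c
    1  ac$cddc  c
    2  c$cddca  a
    3  cac$cdd  d
    4  cddcac$  $
    5  dcac$cd  d
    6  ddcac$c  c

ccad$dc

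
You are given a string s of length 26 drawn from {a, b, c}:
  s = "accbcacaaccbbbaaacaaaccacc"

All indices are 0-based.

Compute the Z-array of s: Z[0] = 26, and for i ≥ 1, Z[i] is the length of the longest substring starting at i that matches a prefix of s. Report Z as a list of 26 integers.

[26, 0, 0, 0, 0, 2, 0, 1, 4, 0, 0, 0, 0, 0, 1, 1, 2, 0, 1, 1, 3, 0, 0, 3, 0, 0]

Z[0]=26
i=1: i≥r, start 0; Z[1]=0
i=2: i≥r, start 0; Z[2]=0
i=3: i≥r, start 0; Z[3]=0
i=4: i≥r, start 0; Z[4]=0
i=5: i≥r, start 0; Z[5]=2 grow→box=[5,7)
i=6: min(r-i=1, Z[1]=0)=0; Z[6]=0
i=7: i≥r, start 0; Z[7]=1 grow→box=[7,8)
i=8: i≥r, start 0; Z[8]=4 grow→box=[8,12)
i=9: min(r-i=3, Z[1]=0)=0; Z[9]=0
i=10: min(r-i=2, Z[2]=0)=0; Z[10]=0
i=11: min(r-i=1, Z[3]=0)=0; Z[11]=0
i=12: i≥r, start 0; Z[12]=0
i=13: i≥r, start 0; Z[13]=0
i=14: i≥r, start 0; Z[14]=1 grow→box=[14,15)
i=15: i≥r, start 0; Z[15]=1 grow→box=[15,16)
i=16: i≥r, start 0; Z[16]=2 grow→box=[16,18)
i=17: min(r-i=1, Z[1]=0)=0; Z[17]=0
i=18: i≥r, start 0; Z[18]=1 grow→box=[18,19)
i=19: i≥r, start 0; Z[19]=1 grow→box=[19,20)
i=20: i≥r, start 0; Z[20]=3 grow→box=[20,23)
i=21: min(r-i=2, Z[1]=0)=0; Z[21]=0
i=22: min(r-i=1, Z[2]=0)=0; Z[22]=0
i=23: i≥r, start 0; Z[23]=3 grow→box=[23,26)
i=24: min(r-i=2, Z[1]=0)=0; Z[24]=0
i=25: min(r-i=1, Z[2]=0)=0; Z[25]=0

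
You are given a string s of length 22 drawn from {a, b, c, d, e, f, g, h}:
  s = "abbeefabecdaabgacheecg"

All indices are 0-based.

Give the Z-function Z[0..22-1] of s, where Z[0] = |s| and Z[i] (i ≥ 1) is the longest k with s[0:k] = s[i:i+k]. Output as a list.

[22, 0, 0, 0, 0, 0, 2, 0, 0, 0, 0, 1, 2, 0, 0, 1, 0, 0, 0, 0, 0, 0]

Z[0]=22
i=1: fresh scan; Z[1]=0
i=2: fresh scan; Z[2]=0
i=3: fresh scan; Z[3]=0
i=4: fresh scan; Z[4]=0
i=5: fresh scan; Z[5]=0
i=6: fresh scan; Z[6]=2 extend→box=[6,8)
i=7: min(r-i=1, Z[1]=0)=0; Z[7]=0
i=8: fresh scan; Z[8]=0
i=9: fresh scan; Z[9]=0
i=10: fresh scan; Z[10]=0
i=11: fresh scan; Z[11]=1 extend→box=[11,12)
i=12: fresh scan; Z[12]=2 extend→box=[12,14)
i=13: min(r-i=1, Z[1]=0)=0; Z[13]=0
i=14: fresh scan; Z[14]=0
i=15: fresh scan; Z[15]=1 extend→box=[15,16)
i=16: fresh scan; Z[16]=0
i=17: fresh scan; Z[17]=0
i=18: fresh scan; Z[18]=0
i=19: fresh scan; Z[19]=0
i=20: fresh scan; Z[20]=0
i=21: fresh scan; Z[21]=0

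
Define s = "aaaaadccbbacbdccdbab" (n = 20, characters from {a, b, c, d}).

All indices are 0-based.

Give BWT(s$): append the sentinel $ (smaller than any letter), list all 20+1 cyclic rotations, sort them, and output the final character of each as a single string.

rank  rotation               last
    0  $aaaaadccbbacbdccdbab  b
    1  aaaaadccbbacbdccdbab$  $
    2  aaaadccbbacbdccdbab$a  a
    3  aaadccbbacbdccdbab$aa  a
    4  aadccbbacbdccdbab$aaa  a
    5  ab$aaaaadccbbacbdccdb  b
    6  acbdccdbab$aaaaadccbb  b
    7  adccbbacbdccdbab$aaaa  a
    8  b$aaaaadccbbacbdccdba  a
    9  bab$aaaaadccbbacbdccd  d
   10  bacbdccdbab$aaaaadccb  b
   11  bbacbdccdbab$aaaaadcc  c
   12  bdccdbab$aaaaadccbbac  c
   13  cbbacbdccdbab$aaaaadc  c
   14  cbdccdbab$aaaaadccbba  a
   15  ccbbacbdccdbab$aaaaad  d
   16  ccdbab$aaaaadccbbacbd  d
   17  cdbab$aaaaadccbbacbdc  c
   18  dbab$aaaaadccbbacbdcc  c
   19  dccbbacbdccdbab$aaaaa  a
   20  dccdbab$aaaaadccbbacb  b

b$aaabbaadbcccaddccab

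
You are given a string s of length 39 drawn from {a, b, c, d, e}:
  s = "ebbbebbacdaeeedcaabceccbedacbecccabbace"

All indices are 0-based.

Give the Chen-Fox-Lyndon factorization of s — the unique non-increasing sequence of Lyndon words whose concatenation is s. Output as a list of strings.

emit factor 1: 'e' (i=0, period=1)
emit factor 2: 'bbbe' (i=1, period=4)
emit factor 3: 'b' (i=5, period=1)
emit factor 4: 'b' (i=6, period=1)
emit factor 5: 'acdaeeedc' (i=7, period=9)
emit factor 6: 'aabceccbedacbecccabbace' (i=16, period=23)

["e", "bbbe", "b", "b", "acdaeeedc", "aabceccbedacbecccabbace"]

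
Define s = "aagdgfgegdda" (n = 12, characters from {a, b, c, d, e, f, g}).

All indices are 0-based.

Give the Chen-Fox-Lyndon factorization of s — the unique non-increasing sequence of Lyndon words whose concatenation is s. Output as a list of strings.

["aagdgfgegdd", "a"]

emit factor 1: 'aagdgfgegdd' (i=0, period=11)
emit factor 2: 'a' (i=11, period=1)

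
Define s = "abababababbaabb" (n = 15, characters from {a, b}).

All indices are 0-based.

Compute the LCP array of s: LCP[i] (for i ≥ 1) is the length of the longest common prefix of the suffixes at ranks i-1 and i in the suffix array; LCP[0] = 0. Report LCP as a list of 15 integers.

[0, 1, 8, 6, 4, 2, 3, 0, 1, 2, 7, 5, 3, 1, 2]

rank | idx | suffix
   0 |  11 | aabb
   1 |   0 | abababababbaabb
   2 |   2 | ababababbaabb
   3 |   4 | abababbaabb
   4 |   6 | ababbaabb
   5 |  12 | abb
   6 |   8 | abbaabb
   7 |  14 | b
   8 |  10 | baabb
   9 |   1 | bababababbaabb
  10 |   3 | babababbaabb
  11 |   5 | bababbaabb
  12 |   7 | babbaabb
  13 |  13 | bb
  14 |   9 | bbaabb

SA = [11, 0, 2, 4, 6, 12, 8, 14, 10, 1, 3, 5, 7, 13, 9]
rank  pair      lcp
   1  s[11:],s[0:]  1  'a'
   2  s[0:],s[2:]  8  'abababab'
   3  s[2:],s[4:]  6  'ababab'
   4  s[4:],s[6:]  4  'abab'
   5  s[6:],s[12:]  2  'ab'
   6  s[12:],s[8:]  3  'abb'
   7  s[8:],s[14:]  0  ''
   8  s[14:],s[10:]  1  'b'
   9  s[10:],s[1:]  2  'ba'
  10  s[1:],s[3:]  7  'bababab'
  11  s[3:],s[5:]  5  'babab'
  12  s[5:],s[7:]  3  'bab'
  13  s[7:],s[13:]  1  'b'
  14  s[13:],s[9:]  2  'bb'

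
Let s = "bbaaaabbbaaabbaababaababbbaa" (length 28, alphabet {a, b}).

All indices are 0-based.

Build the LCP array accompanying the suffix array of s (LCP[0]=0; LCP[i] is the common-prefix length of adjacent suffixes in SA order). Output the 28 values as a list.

sorted suffixes:
  #0 SA[0]=27  'a'
  #1 SA[1]=26  'aa'
  #2 SA[2]=2  'aaaabbbaaabbaababaababbbaa'
  #3 SA[3]=9  'aaabbaababaababbbaa'
  #4 SA[4]=3  'aaabbbaaabbaababaababbbaa'
  #5 SA[5]=14  'aababaababbbaa'
  #6 SA[6]=19  'aababbbaa'
  #7 SA[7]=10  'aabbaababaababbbaa'
  #8 SA[8]=4  'aabbbaaabbaababaababbbaa'
  #9 SA[9]=17  'abaababbbaa'
  #10 SA[10]=15  'ababaababbbaa'
  #11 SA[11]=20  'ababbbaa'
  #12 SA[12]=11  'abbaababaababbbaa'
  #13 SA[13]=22  'abbbaa'
  #14 SA[14]=5  'abbbaaabbaababaababbbaa'
  #15 SA[15]=25  'baa'
  #16 SA[16]=1  'baaaabbbaaabbaababaababbbaa'
  #17 SA[17]=8  'baaabbaababaababbbaa'
  #18 SA[18]=13  'baababaababbbaa'
  #19 SA[19]=18  'baababbbaa'
  #20 SA[20]=16  'babaababbbaa'
  #21 SA[21]=21  'babbbaa'
  #22 SA[22]=24  'bbaa'
  #23 SA[23]=0  'bbaaaabbbaaabbaababaababbbaa'
  #24 SA[24]=7  'bbaaabbaababaababbbaa'
  #25 SA[25]=12  'bbaababaababbbaa'
  #26 SA[26]=23  'bbbaa'
  #27 SA[27]=6  'bbbaaabbaababaababbbaa'

SA = [27, 26, 2, 9, 3, 14, 19, 10, 4, 17, 15, 20, 11, 22, 5, 25, 1, 8, 13, 18, 16, 21, 24, 0, 7, 12, 23, 6]
[i] adj suffixes → lcp
  [1] 27/26 → 1 ('a')
  [2] 26/2 → 2 ('aa')
  [3] 2/9 → 3 ('aaa')
  [4] 9/3 → 5 ('aaabb')
  [5] 3/14 → 2 ('aa')
  [6] 14/19 → 5 ('aabab')
  [7] 19/10 → 3 ('aab')
  [8] 10/4 → 4 ('aabb')
  [9] 4/17 → 1 ('a')
  [10] 17/15 → 3 ('aba')
  [11] 15/20 → 4 ('abab')
  [12] 20/11 → 2 ('ab')
  [13] 11/22 → 3 ('abb')
  [14] 22/5 → 6 ('abbbaa')
  [15] 5/25 → 0 ('')
  [16] 25/1 → 3 ('baa')
  [17] 1/8 → 4 ('baaa')
  [18] 8/13 → 3 ('baa')
  [19] 13/18 → 6 ('baabab')
  [20] 18/16 → 2 ('ba')
  [21] 16/21 → 3 ('bab')
  [22] 21/24 → 1 ('b')
  [23] 24/0 → 4 ('bbaa')
  [24] 0/7 → 5 ('bbaaa')
  [25] 7/12 → 4 ('bbaa')
  [26] 12/23 → 2 ('bb')
  [27] 23/6 → 5 ('bbbaa')

[0, 1, 2, 3, 5, 2, 5, 3, 4, 1, 3, 4, 2, 3, 6, 0, 3, 4, 3, 6, 2, 3, 1, 4, 5, 4, 2, 5]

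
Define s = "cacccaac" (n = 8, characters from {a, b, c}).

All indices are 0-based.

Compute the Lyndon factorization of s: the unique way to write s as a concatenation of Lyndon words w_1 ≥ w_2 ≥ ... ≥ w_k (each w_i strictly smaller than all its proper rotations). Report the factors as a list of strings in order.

["c", "accc", "aac"]

emit factor 1: 'c' (i=0, period=1)
emit factor 2: 'accc' (i=1, period=4)
emit factor 3: 'aac' (i=5, period=3)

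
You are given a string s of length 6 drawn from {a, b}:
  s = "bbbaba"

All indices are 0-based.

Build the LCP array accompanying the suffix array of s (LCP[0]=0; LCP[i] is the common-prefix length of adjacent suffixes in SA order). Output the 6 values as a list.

rank→(start, suffix):
  0 → (5, 'a')
  1 → (3, 'aba')
  2 → (4, 'ba')
  3 → (2, 'baba')
  4 → (1, 'bbaba')
  5 → (0, 'bbbaba')

SA = [5, 3, 4, 2, 1, 0]
[i] adj suffixes → lcp
  [1] 5/3 → 1 ('a')
  [2] 3/4 → 0 ('')
  [3] 4/2 → 2 ('ba')
  [4] 2/1 → 1 ('b')
  [5] 1/0 → 2 ('bb')

[0, 1, 0, 2, 1, 2]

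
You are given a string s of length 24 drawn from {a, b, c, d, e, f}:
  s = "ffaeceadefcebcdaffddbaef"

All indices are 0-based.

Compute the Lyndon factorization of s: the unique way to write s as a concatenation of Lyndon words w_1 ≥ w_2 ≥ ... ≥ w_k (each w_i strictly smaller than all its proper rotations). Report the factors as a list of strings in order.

["f", "f", "aece", "adefcebcdaffddbaef"]

emit factor 1: 'f' (i=0, period=1)
emit factor 2: 'f' (i=1, period=1)
emit factor 3: 'aece' (i=2, period=4)
emit factor 4: 'adefcebcdaffddbaef' (i=6, period=18)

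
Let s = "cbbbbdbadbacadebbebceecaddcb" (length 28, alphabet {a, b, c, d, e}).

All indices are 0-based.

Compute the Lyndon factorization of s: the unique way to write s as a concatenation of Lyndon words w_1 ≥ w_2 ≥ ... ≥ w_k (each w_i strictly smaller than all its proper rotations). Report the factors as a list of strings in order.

emit factor 1: 'c' (i=0, period=1)
emit factor 2: 'bbbbd' (i=1, period=5)
emit factor 3: 'b' (i=6, period=1)
emit factor 4: 'adb' (i=7, period=3)
emit factor 5: 'acadebbebceecaddcb' (i=10, period=18)

["c", "bbbbd", "b", "adb", "acadebbebceecaddcb"]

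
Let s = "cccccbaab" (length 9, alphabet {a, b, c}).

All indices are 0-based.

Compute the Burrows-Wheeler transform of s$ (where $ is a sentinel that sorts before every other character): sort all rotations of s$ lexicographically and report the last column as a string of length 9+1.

bbaaccccc$

rank  rotation    last
    0  $cccccbaab  b
    1  aab$cccccb  b
    2  ab$cccccba  a
    3  b$cccccbaa  a
    4  baab$ccccc  c
    5  cbaab$cccc  c
    6  ccbaab$ccc  c
    7  cccbaab$cc  c
    8  ccccbaab$c  c
    9  cccccbaab$  $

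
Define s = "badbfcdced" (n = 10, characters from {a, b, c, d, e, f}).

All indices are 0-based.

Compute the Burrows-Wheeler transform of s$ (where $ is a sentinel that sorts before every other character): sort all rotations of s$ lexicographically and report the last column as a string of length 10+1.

db$dfdeaccb

rank  rotation     last
    0  $badbfcdced  d
    1  adbfcdced$b  b
    2  badbfcdced$  $
    3  bfcdced$bad  d
    4  cdced$badbf  f
    5  ced$badbfcd  d
    6  d$badbfcdce  e
    7  dbfcdced$ba  a
    8  dced$badbfc  c
    9  ed$badbfcdc  c
   10  fcdced$badb  b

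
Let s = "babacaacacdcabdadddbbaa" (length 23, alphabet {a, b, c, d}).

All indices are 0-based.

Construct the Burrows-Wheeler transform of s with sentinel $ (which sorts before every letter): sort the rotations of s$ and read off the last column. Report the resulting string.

aabcbcbacdb$adaadaabdcda

rank  rotation                  last
    0  $babacaacacdcabdadddbbaa  a
    1  a$babacaacacdcabdadddbba  a
    2  aa$babacaacacdcabdadddbb  b
    3  aacacdcabdadddbbaa$babac  c
    4  abacaacacdcabdadddbbaa$b  b
    5  abdadddbbaa$babacaacacdc  c
    6  acaacacdcabdadddbbaa$bab  b
    7  acacdcabdadddbbaa$babaca  a
    8  acdcabdadddbbaa$babacaac  c
    9  adddbbaa$babacaacacdcabd  d
   10  baa$babacaacacdcabdadddb  b
   11  babacaacacdcabdadddbbaa$  $
   12  bacaacacdcabdadddbbaa$ba  a
   13  bbaa$babacaacacdcabdaddd  d
   14  bdadddbbaa$babacaacacdca  a
   15  caacacdcabdadddbbaa$baba  a
   16  cabdadddbbaa$babacaacacd  d
   17  cacdcabdadddbbaa$babacaa  a
   18  cdcabdadddbbaa$babacaaca  a
   19  dadddbbaa$babacaacacdcab  b
   20  dbbaa$babacaacacdcabdadd  d
   21  dcabdadddbbaa$babacaacac  c
   22  ddbbaa$babacaacacdcabdad  d
   23  dddbbaa$babacaacacdcabda  a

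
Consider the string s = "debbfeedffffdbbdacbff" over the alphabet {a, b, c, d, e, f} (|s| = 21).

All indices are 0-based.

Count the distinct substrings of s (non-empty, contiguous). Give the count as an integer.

rank | idx | suffix
   0 |  16 | acbff
   1 |  13 | bbdacbff
   2 |   2 | bbfeedffffdbbdacbff
   3 |  14 | bdacbff
   4 |   3 | bfeedffffdbbdacbff
   5 |  18 | bff
   6 |  17 | cbff
   7 |  15 | dacbff
   8 |  12 | dbbdacbff
   9 |   0 | debbfeedffffdbbdacbff
  10 |   7 | dffffdbbdacbff
  11 |   1 | ebbfeedffffdbbdacbff
  12 |   6 | edffffdbbdacbff
  13 |   5 | eedffffdbbdacbff
  14 |  20 | f
  15 |  11 | fdbbdacbff
  16 |   4 | feedffffdbbdacbff
  17 |  19 | ff
  18 |  10 | ffdbbdacbff
  19 |   9 | fffdbbdacbff
  20 |   8 | ffffdbbdacbff

SA = [16, 13, 2, 14, 3, 18, 17, 15, 12, 0, 7, 1, 6, 5, 20, 11, 4, 19, 10, 9, 8]
[i] adj suffixes → lcp
  [1] 16/13 → 0 ('')
  [2] 13/2 → 2 ('bb')
  [3] 2/14 → 1 ('b')
  [4] 14/3 → 1 ('b')
  [5] 3/18 → 2 ('bf')
  [6] 18/17 → 0 ('')
  [7] 17/15 → 0 ('')
  [8] 15/12 → 1 ('d')
  [9] 12/0 → 1 ('d')
  [10] 0/7 → 1 ('d')
  [11] 7/1 → 0 ('')
  [12] 1/6 → 1 ('e')
  [13] 6/5 → 1 ('e')
  [14] 5/20 → 0 ('')
  [15] 20/11 → 1 ('f')
  [16] 11/4 → 1 ('f')
  [17] 4/19 → 1 ('f')
  [18] 19/10 → 2 ('ff')
  [19] 10/9 → 2 ('ff')
  [20] 9/8 → 3 ('fff')

n(n+1)/2 = 21·22/2 = 231
Σ LCP = 0 + 0 + 2 + 1 + 1 + 2 + 0 + 0 + 1 + 1 + 1 + 0 + 1 + 1 + 0 + 1 + 1 + 1 + 2 + 2 + 3 = 21
distinct = 231 − 21 = 210

210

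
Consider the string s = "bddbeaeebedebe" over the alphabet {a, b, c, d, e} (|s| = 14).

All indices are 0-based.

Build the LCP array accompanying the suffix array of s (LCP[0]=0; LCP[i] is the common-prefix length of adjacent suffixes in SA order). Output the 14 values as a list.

[0, 0, 1, 2, 2, 0, 1, 1, 0, 1, 1, 3, 1, 1]

rank | idx | suffix
   0 |   5 | aeebedebe
   1 |   0 | bddbeaeebedebe
   2 |  12 | be
   3 |   3 | beaeebedebe
   4 |   8 | bedebe
   5 |   2 | dbeaeebedebe
   6 |   1 | ddbeaeebedebe
   7 |  10 | debe
   8 |  13 | e
   9 |   4 | eaeebedebe
  10 |  11 | ebe
  11 |   7 | ebedebe
  12 |   9 | edebe
  13 |   6 | eebedebe

SA = [5, 0, 12, 3, 8, 2, 1, 10, 13, 4, 11, 7, 9, 6]
[i] adj suffixes → lcp
  [1] 5/0 → 0 ('')
  [2] 0/12 → 1 ('b')
  [3] 12/3 → 2 ('be')
  [4] 3/8 → 2 ('be')
  [5] 8/2 → 0 ('')
  [6] 2/1 → 1 ('d')
  [7] 1/10 → 1 ('d')
  [8] 10/13 → 0 ('')
  [9] 13/4 → 1 ('e')
  [10] 4/11 → 1 ('e')
  [11] 11/7 → 3 ('ebe')
  [12] 7/9 → 1 ('e')
  [13] 9/6 → 1 ('e')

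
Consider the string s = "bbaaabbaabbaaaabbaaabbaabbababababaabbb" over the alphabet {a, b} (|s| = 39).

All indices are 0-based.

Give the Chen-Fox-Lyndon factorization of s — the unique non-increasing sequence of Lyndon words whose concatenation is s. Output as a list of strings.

["b", "b", "aaabbaabb", "aaaabbaaabbaabbababababaabbb"]

emit factor 1: 'b' (i=0, period=1)
emit factor 2: 'b' (i=1, period=1)
emit factor 3: 'aaabbaabb' (i=2, period=9)
emit factor 4: 'aaaabbaaabbaabbababababaabbb' (i=11, period=28)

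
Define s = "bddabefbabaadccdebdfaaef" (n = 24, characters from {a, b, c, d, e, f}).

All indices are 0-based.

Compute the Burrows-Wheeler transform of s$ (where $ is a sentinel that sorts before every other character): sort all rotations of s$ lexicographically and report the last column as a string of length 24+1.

rank  rotation                   last
    0  $bddabefbabaadccdebdfaaef  f
    1  aadccdebdfaaef$bddabefbab  b
    2  aaef$bddabefbabaadccdebdf  f
    3  abaadccdebdfaaef$bddabefb  b
    4  abefbabaadccdebdfaaef$bdd  d
    5  adccdebdfaaef$bddabefbaba  a
    6  aef$bddabefbabaadccdebdfa  a
    7  baadccdebdfaaef$bddabefba  a
    8  babaadccdebdfaaef$bddabef  f
    9  bddabefbabaadccdebdfaaef$  $
   10  bdfaaef$bddabefbabaadccde  e
   11  befbabaadccdebdfaaef$bdda  a
   12  ccdebdfaaef$bddabefbabaad  d
   13  cdebdfaaef$bddabefbabaadc  c
   14  dabefbabaadccdebdfaaef$bd  d
   15  dccdebdfaaef$bddabefbabaa  a
   16  ddabefbabaadccdebdfaaef$b  b
   17  debdfaaef$bddabefbabaadcc  c
   18  dfaaef$bddabefbabaadccdeb  b
   19  ebdfaaef$bddabefbabaadccd  d
   20  ef$bddabefbabaadccdebdfaa  a
   21  efbabaadccdebdfaaef$bddab  b
   22  f$bddabefbabaadccdebdfaae  e
   23  faaef$bddabefbabaadccdebd  d
   24  fbabaadccdebdfaaef$bddabe  e

fbfbdaaaf$eadcdabcbdabede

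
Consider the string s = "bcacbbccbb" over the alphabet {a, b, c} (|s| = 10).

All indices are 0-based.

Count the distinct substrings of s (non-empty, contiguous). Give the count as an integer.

sorted suffixes:
  #0 SA[0]=2  'acbbccbb'
  #1 SA[1]=9  'b'
  #2 SA[2]=8  'bb'
  #3 SA[3]=4  'bbccbb'
  #4 SA[4]=0  'bcacbbccbb'
  #5 SA[5]=5  'bccbb'
  #6 SA[6]=1  'cacbbccbb'
  #7 SA[7]=7  'cbb'
  #8 SA[8]=3  'cbbccbb'
  #9 SA[9]=6  'ccbb'

SA = [2, 9, 8, 4, 0, 5, 1, 7, 3, 6]
[i] adj suffixes → lcp
  [1] 2/9 → 0 ('')
  [2] 9/8 → 1 ('b')
  [3] 8/4 → 2 ('bb')
  [4] 4/0 → 1 ('b')
  [5] 0/5 → 2 ('bc')
  [6] 5/1 → 0 ('')
  [7] 1/7 → 1 ('c')
  [8] 7/3 → 3 ('cbb')
  [9] 3/6 → 1 ('c')

n(n+1)/2 = 10·11/2 = 55
Σ LCP = 0 + 0 + 1 + 2 + 1 + 2 + 0 + 1 + 3 + 1 = 11
distinct = 55 − 11 = 44

44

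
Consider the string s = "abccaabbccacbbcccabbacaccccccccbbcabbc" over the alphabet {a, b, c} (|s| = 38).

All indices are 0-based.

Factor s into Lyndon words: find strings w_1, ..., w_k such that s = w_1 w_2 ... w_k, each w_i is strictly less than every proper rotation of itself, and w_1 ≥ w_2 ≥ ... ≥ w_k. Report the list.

["abcc", "aabbccacbbcccabbacaccccccccbbcabbc"]

emit factor 1: 'abcc' (i=0, period=4)
emit factor 2: 'aabbccacbbcccabbacaccccccccbbcabbc' (i=4, period=34)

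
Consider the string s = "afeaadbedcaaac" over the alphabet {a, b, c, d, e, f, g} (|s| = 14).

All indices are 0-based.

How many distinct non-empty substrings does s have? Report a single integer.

sorted suffixes:
  #0 SA[0]=10  'aaac'
  #1 SA[1]=11  'aac'
  #2 SA[2]=3  'aadbedcaaac'
  #3 SA[3]=12  'ac'
  #4 SA[4]=4  'adbedcaaac'
  #5 SA[5]=0  'afeaadbedcaaac'
  #6 SA[6]=6  'bedcaaac'
  #7 SA[7]=13  'c'
  #8 SA[8]=9  'caaac'
  #9 SA[9]=5  'dbedcaaac'
  #10 SA[10]=8  'dcaaac'
  #11 SA[11]=2  'eaadbedcaaac'
  #12 SA[12]=7  'edcaaac'
  #13 SA[13]=1  'feaadbedcaaac'

SA = [10, 11, 3, 12, 4, 0, 6, 13, 9, 5, 8, 2, 7, 1]
i: (SA[i-1],SA[i]) lcp shared
  1: (10,11) 2 'aa'
  2: (11,3) 2 'aa'
  3: (3,12) 1 'a'
  4: (12,4) 1 'a'
  5: (4,0) 1 'a'
  6: (0,6) 0 ''
  7: (6,13) 0 ''
  8: (13,9) 1 'c'
  9: (9,5) 0 ''
  10: (5,8) 1 'd'
  11: (8,2) 0 ''
  12: (2,7) 1 'e'
  13: (7,1) 0 ''

n(n+1)/2 = 14·15/2 = 105
Σ LCP = 0 + 2 + 2 + 1 + 1 + 1 + 0 + 0 + 1 + 0 + 1 + 0 + 1 + 0 = 10
distinct = 105 − 10 = 95

95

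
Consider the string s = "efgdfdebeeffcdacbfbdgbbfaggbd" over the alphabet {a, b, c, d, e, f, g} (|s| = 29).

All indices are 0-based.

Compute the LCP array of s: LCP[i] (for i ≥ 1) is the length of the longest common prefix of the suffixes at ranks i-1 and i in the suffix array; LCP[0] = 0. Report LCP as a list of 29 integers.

[0, 1, 0, 1, 2, 1, 1, 2, 0, 1, 0, 1, 1, 1, 1, 0, 1, 1, 2, 0, 1, 1, 1, 1, 1, 0, 2, 1, 1]

rank→(start, suffix):
  0 → (14, 'acbfbdgbbfaggbd')
  1 → (24, 'aggbd')
  2 → (21, 'bbfaggbd')
  3 → (27, 'bd')
  4 → (18, 'bdgbbfaggbd')
  5 → (7, 'beeffcdacbfbdgbbfaggbd')
  6 → (22, 'bfaggbd')
  7 → (16, 'bfbdgbbfaggbd')
  8 → (15, 'cbfbdgbbfaggbd')
  9 → (12, 'cdacbfbdgbbfaggbd')
  10 → (28, 'd')
  11 → (13, 'dacbfbdgbbfaggbd')
  12 → (5, 'debeeffcdacbfbdgbbfaggbd')
  13 → (3, 'dfdebeeffcdacbfbdgbbfaggbd')
  14 → (19, 'dgbbfaggbd')
  15 → (6, 'ebeeffcdacbfbdgbbfaggbd')
  16 → (8, 'eeffcdacbfbdgbbfaggbd')
  17 → (9, 'effcdacbfbdgbbfaggbd')
  18 → (0, 'efgdfdebeeffcdacbfbdgbbfaggbd')
  19 → (23, 'faggbd')
  20 → (17, 'fbdgbbfaggbd')
  21 → (11, 'fcdacbfbdgbbfaggbd')
  22 → (4, 'fdebeeffcdacbfbdgbbfaggbd')
  23 → (10, 'ffcdacbfbdgbbfaggbd')
  24 → (1, 'fgdfdebeeffcdacbfbdgbbfaggbd')
  25 → (20, 'gbbfaggbd')
  26 → (26, 'gbd')
  27 → (2, 'gdfdebeeffcdacbfbdgbbfaggbd')
  28 → (25, 'ggbd')

SA = [14, 24, 21, 27, 18, 7, 22, 16, 15, 12, 28, 13, 5, 3, 19, 6, 8, 9, 0, 23, 17, 11, 4, 10, 1, 20, 26, 2, 25]
i: (SA[i-1],SA[i]) lcp shared
  1: (14,24) 1 'a'
  2: (24,21) 0 ''
  3: (21,27) 1 'b'
  4: (27,18) 2 'bd'
  5: (18,7) 1 'b'
  6: (7,22) 1 'b'
  7: (22,16) 2 'bf'
  8: (16,15) 0 ''
  9: (15,12) 1 'c'
  10: (12,28) 0 ''
  11: (28,13) 1 'd'
  12: (13,5) 1 'd'
  13: (5,3) 1 'd'
  14: (3,19) 1 'd'
  15: (19,6) 0 ''
  16: (6,8) 1 'e'
  17: (8,9) 1 'e'
  18: (9,0) 2 'ef'
  19: (0,23) 0 ''
  20: (23,17) 1 'f'
  21: (17,11) 1 'f'
  22: (11,4) 1 'f'
  23: (4,10) 1 'f'
  24: (10,1) 1 'f'
  25: (1,20) 0 ''
  26: (20,26) 2 'gb'
  27: (26,2) 1 'g'
  28: (2,25) 1 'g'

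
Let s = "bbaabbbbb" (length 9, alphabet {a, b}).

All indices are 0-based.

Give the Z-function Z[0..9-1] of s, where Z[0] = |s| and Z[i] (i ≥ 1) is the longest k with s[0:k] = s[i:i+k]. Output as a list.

Z[0]=9
i=1: fresh scan; Z[1]=1 extend→box=[1,2)
i=2: fresh scan; Z[2]=0
i=3: fresh scan; Z[3]=0
i=4: fresh scan; Z[4]=2 extend→box=[4,6)
i=5: min(r-i=1, Z[1]=1)=1; Z[5]=2 extend→box=[5,7)
i=6: min(r-i=1, Z[1]=1)=1; Z[6]=2 extend→box=[6,8)
i=7: min(r-i=1, Z[1]=1)=1; Z[7]=2 extend→box=[7,9)
i=8: min(r-i=1, Z[1]=1)=1; Z[8]=1

[9, 1, 0, 0, 2, 2, 2, 2, 1]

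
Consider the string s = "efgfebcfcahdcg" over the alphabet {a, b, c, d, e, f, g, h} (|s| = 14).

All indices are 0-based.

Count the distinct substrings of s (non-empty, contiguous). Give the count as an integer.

sorted suffixes:
  #0 SA[0]=9  'ahdcg'
  #1 SA[1]=5  'bcfcahdcg'
  #2 SA[2]=8  'cahdcg'
  #3 SA[3]=6  'cfcahdcg'
  #4 SA[4]=12  'cg'
  #5 SA[5]=11  'dcg'
  #6 SA[6]=4  'ebcfcahdcg'
  #7 SA[7]=0  'efgfebcfcahdcg'
  #8 SA[8]=7  'fcahdcg'
  #9 SA[9]=3  'febcfcahdcg'
  #10 SA[10]=1  'fgfebcfcahdcg'
  #11 SA[11]=13  'g'
  #12 SA[12]=2  'gfebcfcahdcg'
  #13 SA[13]=10  'hdcg'

SA = [9, 5, 8, 6, 12, 11, 4, 0, 7, 3, 1, 13, 2, 10]
[i] adj suffixes → lcp
  [1] 9/5 → 0 ('')
  [2] 5/8 → 0 ('')
  [3] 8/6 → 1 ('c')
  [4] 6/12 → 1 ('c')
  [5] 12/11 → 0 ('')
  [6] 11/4 → 0 ('')
  [7] 4/0 → 1 ('e')
  [8] 0/7 → 0 ('')
  [9] 7/3 → 1 ('f')
  [10] 3/1 → 1 ('f')
  [11] 1/13 → 0 ('')
  [12] 13/2 → 1 ('g')
  [13] 2/10 → 0 ('')

n(n+1)/2 = 14·15/2 = 105
Σ LCP = 0 + 0 + 0 + 1 + 1 + 0 + 0 + 1 + 0 + 1 + 1 + 0 + 1 + 0 = 6
distinct = 105 − 6 = 99

99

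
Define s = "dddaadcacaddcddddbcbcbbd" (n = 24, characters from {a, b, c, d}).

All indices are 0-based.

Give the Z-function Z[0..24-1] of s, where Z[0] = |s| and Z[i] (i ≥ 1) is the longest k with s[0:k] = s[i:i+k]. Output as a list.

Z[0]=24
i=1: outside box; Z[1]=2 scan→box=[1,3)
i=2: min(r-i=1, Z[1]=2)=1; Z[2]=1
i=3: outside box; Z[3]=0
i=4: outside box; Z[4]=0
i=5: outside box; Z[5]=1 scan→box=[5,6)
i=6: outside box; Z[6]=0
i=7: outside box; Z[7]=0
i=8: outside box; Z[8]=0
i=9: outside box; Z[9]=0
i=10: outside box; Z[10]=2 scan→box=[10,12)
i=11: min(r-i=1, Z[1]=2)=1; Z[11]=1
i=12: outside box; Z[12]=0
i=13: outside box; Z[13]=3 scan→box=[13,16)
i=14: min(r-i=2, Z[1]=2)=2; Z[14]=3 scan→box=[14,17)
i=15: min(r-i=2, Z[1]=2)=2; Z[15]=2
i=16: min(r-i=1, Z[2]=1)=1; Z[16]=1
i=17: outside box; Z[17]=0
i=18: outside box; Z[18]=0
i=19: outside box; Z[19]=0
i=20: outside box; Z[20]=0
i=21: outside box; Z[21]=0
i=22: outside box; Z[22]=0
i=23: outside box; Z[23]=1 scan→box=[23,24)

[24, 2, 1, 0, 0, 1, 0, 0, 0, 0, 2, 1, 0, 3, 3, 2, 1, 0, 0, 0, 0, 0, 0, 1]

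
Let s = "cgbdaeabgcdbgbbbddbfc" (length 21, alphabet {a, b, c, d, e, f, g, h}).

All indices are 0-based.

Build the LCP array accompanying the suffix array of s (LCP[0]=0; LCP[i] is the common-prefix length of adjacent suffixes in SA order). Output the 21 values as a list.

[0, 1, 0, 2, 1, 2, 1, 1, 2, 0, 1, 1, 0, 1, 2, 1, 0, 0, 0, 2, 1]

rank→(start, suffix):
  0 → (6, 'abgcdbgbbbddbfc')
  1 → (4, 'aeabgcdbgbbbddbfc')
  2 → (13, 'bbbddbfc')
  3 → (14, 'bbddbfc')
  4 → (2, 'bdaeabgcdbgbbbddbfc')
  5 → (15, 'bddbfc')
  6 → (18, 'bfc')
  7 → (11, 'bgbbbddbfc')
  8 → (7, 'bgcdbgbbbddbfc')
  9 → (20, 'c')
  10 → (9, 'cdbgbbbddbfc')
  11 → (0, 'cgbdaeabgcdbgbbbddbfc')
  12 → (3, 'daeabgcdbgbbbddbfc')
  13 → (17, 'dbfc')
  14 → (10, 'dbgbbbddbfc')
  15 → (16, 'ddbfc')
  16 → (5, 'eabgcdbgbbbddbfc')
  17 → (19, 'fc')
  18 → (12, 'gbbbddbfc')
  19 → (1, 'gbdaeabgcdbgbbbddbfc')
  20 → (8, 'gcdbgbbbddbfc')

SA = [6, 4, 13, 14, 2, 15, 18, 11, 7, 20, 9, 0, 3, 17, 10, 16, 5, 19, 12, 1, 8]
i: (SA[i-1],SA[i]) lcp shared
  1: (6,4) 1 'a'
  2: (4,13) 0 ''
  3: (13,14) 2 'bb'
  4: (14,2) 1 'b'
  5: (2,15) 2 'bd'
  6: (15,18) 1 'b'
  7: (18,11) 1 'b'
  8: (11,7) 2 'bg'
  9: (7,20) 0 ''
  10: (20,9) 1 'c'
  11: (9,0) 1 'c'
  12: (0,3) 0 ''
  13: (3,17) 1 'd'
  14: (17,10) 2 'db'
  15: (10,16) 1 'd'
  16: (16,5) 0 ''
  17: (5,19) 0 ''
  18: (19,12) 0 ''
  19: (12,1) 2 'gb'
  20: (1,8) 1 'g'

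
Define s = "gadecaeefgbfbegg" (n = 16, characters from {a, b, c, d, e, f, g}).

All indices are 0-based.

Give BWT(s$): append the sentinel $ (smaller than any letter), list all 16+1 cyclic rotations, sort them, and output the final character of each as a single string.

ggcfgeadaebbeg$fe

rank  rotation           last
    0  $gadecaeefgbfbegg  g
    1  adecaeefgbfbegg$g  g
    2  aeefgbfbegg$gadec  c
    3  begg$gadecaeefgbf  f
    4  bfbegg$gadecaeefg  g
    5  caeefgbfbegg$gade  e
    6  decaeefgbfbegg$ga  a
    7  ecaeefgbfbegg$gad  d
    8  eefgbfbegg$gadeca  a
    9  efgbfbegg$gadecae  e
   10  egg$gadecaeefgbfb  b
   11  fbegg$gadecaeefgb  b
   12  fgbfbegg$gadecaee  e
   13  g$gadecaeefgbfbeg  g
   14  gadecaeefgbfbegg$  $
   15  gbfbegg$gadecaeef  f
   16  gg$gadecaeefgbfbe  e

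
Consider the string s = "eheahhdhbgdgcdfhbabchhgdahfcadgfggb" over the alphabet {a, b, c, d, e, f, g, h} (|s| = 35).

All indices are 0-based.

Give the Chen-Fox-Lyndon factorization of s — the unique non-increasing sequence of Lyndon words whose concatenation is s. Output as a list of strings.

emit factor 1: 'eh' (i=0, period=2)
emit factor 2: 'e' (i=2, period=1)
emit factor 3: 'ahhdhbgdgcdfhb' (i=3, period=14)
emit factor 4: 'abchhgdahfcadgfggb' (i=17, period=18)

["eh", "e", "ahhdhbgdgcdfhb", "abchhgdahfcadgfggb"]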